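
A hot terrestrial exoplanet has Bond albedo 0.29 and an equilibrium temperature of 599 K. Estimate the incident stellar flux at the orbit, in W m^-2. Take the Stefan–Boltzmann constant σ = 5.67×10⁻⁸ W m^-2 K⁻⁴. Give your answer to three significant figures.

From S(1−α)/4 = σT⁴: S = 4σT⁴/(1−α).
σT⁴ = 5.67×10⁻⁸·(599)⁴ = 7299 W m^-2.
So S = 4×7299/(1−0.29) = 41120 W m^-2.

41100 W m^-2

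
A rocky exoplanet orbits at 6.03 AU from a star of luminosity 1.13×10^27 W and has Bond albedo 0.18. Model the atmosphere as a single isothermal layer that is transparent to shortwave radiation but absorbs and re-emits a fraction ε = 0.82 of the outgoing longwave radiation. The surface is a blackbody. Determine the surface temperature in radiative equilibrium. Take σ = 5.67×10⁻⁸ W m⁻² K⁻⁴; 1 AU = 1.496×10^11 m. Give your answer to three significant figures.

161 kelvin

d = 6.03 × 1.496×10^11 m = 9.021×10^11 m.
Spreading L over a sphere of radius d: S = 1.13×10^27/(4π·9.02×10^11²) = 110.5 W m⁻².
The planet radiates to space at T_e = [S(1−α)/(4σ)]^(1/4) = 141.4 K.
The surface balance (absorbed SW + ε·downward IR = σT_s⁴) with T_a⁴ = T_s⁴/2 reduces to T_s = T_e·[2/(2−ε)]^¼ = 161.3 K.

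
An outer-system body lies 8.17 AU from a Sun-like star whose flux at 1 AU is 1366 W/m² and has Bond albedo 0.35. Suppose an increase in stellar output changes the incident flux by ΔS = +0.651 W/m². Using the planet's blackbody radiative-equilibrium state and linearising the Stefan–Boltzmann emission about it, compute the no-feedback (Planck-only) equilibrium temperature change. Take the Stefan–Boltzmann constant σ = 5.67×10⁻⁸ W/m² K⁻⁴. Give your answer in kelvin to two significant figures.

Irradiance scales as 1/d², so S = 1366 W/m² × (1/8.17)² = 20.46 W/m².
Reference equilibrium: T_e = [S(1−α)/(4σ)]^(1/4) = 87.51 K.
Only a fraction (1−α) is absorbed and it's spread over 4πR², so ΔF = (1−α)ΔS/4 = 0.1058 W/m².
Planck response: λ_P = 4σT_e³ = 4·5.67×10⁻⁸·(87.51)³ = 0.1520 W/m²/K.
ΔT₀ = ΔF/λ_P = 0.1058/0.1520 = 0.696 K.

0.70 kelvin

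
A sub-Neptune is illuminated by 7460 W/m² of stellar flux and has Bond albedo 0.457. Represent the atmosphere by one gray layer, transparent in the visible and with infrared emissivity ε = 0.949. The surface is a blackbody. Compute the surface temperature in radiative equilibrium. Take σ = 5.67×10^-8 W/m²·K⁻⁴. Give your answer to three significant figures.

429 K

At the top of the atmosphere, σT_e⁴ = S(1−α)/4 = 1013 W/m², giving T_e = 365.6 K.
For a single slab of emissivity ε, T_s⁴ = 2T_e⁴/(2−ε); thus T_s = 365.6·(1.903)^(1/4) = 429.4 K.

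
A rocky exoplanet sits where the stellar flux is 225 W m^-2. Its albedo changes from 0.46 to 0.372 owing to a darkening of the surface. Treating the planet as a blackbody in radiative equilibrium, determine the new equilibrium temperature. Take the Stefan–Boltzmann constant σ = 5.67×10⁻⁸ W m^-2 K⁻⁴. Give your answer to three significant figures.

New equilibrium: T₂ = [(1−0.372)·225.0/(4σ)]^(1/4) = 158.0 K.

158 kelvin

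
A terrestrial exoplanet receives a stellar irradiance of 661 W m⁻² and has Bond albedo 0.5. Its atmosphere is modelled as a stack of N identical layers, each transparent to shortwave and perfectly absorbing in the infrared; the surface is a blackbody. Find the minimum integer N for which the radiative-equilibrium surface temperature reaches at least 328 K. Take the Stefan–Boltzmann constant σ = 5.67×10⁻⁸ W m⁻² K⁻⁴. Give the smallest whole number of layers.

7

OLR = S(1−α)/4 = 82.62 W m⁻²; the top layer radiates at T_e = 195.4 K.
Need (N+1)T_e⁴ ≥ T_s⁴, i.e. N+1 ≥ (328/195.4)⁴ = 7.943.
The minimum whole number is N = 7.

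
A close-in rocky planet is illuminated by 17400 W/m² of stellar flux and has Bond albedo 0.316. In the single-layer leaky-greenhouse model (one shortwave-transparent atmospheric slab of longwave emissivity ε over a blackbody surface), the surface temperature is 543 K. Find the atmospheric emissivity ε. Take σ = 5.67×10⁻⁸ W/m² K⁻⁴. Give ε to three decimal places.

0.793

TOA balance gives T_e = 478.6 K.
Inverting T_s⁴ = 2T_e⁴/(2−ε): (T_e/T_s)⁴ = 0.6036, so ε = 2(1 − 0.6036) = 0.7928.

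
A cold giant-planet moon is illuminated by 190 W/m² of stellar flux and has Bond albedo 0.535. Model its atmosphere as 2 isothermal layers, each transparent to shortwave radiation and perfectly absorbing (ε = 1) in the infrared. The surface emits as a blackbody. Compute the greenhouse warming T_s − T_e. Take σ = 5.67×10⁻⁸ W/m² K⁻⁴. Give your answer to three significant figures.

44.4 K

The effective emission temperature is T_e = [S(1−α)/(4σ)]^¼ = 140.5 K.
T_s = (N+1)^(1/4)·T_e = 184.9 K.
Warming: T_s − T_e = 44.40 K.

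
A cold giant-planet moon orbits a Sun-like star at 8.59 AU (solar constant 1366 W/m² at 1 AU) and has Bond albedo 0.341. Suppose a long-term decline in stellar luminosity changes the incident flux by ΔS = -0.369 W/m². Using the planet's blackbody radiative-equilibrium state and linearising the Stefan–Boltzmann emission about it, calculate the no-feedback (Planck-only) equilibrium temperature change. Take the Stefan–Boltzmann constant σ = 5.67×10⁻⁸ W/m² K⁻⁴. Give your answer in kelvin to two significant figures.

Irradiance scales as 1/d², so S = 1366 W/m² × (1/8.59)² = 18.51 W/m².
Reference equilibrium: T_e = [S(1−α)/(4σ)]^(1/4) = 85.64 K.
TOA radiative forcing: ΔF = (1−α)ΔS/4 = 0.659·(-0.369)/4 = -0.06079 W/m².
Planck response: λ_P = 4σT_e³ = 4·5.67×10⁻⁸·(85.64)³ = 0.1425 W/m²/K.
So ΔT₀ = -0.06079/0.1425 = -0.427 K.

-0.43 K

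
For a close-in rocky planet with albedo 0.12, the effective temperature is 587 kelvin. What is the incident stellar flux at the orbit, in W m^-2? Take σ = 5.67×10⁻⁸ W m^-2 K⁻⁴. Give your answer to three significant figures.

30600 W m^-2

From S(1−α)/4 = σT⁴: S = 4σT⁴/(1−α).
The emitted flux is σT⁴ = 6732 W m^-2.
So S = 4×6732/(1−0.12) = 30600 W m^-2.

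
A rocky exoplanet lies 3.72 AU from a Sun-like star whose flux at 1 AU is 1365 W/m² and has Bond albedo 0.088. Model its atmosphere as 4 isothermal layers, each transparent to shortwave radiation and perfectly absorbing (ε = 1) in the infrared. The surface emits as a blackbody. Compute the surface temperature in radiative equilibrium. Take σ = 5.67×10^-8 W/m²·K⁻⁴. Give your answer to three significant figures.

By the inverse-square law, S = 1365/3.72² = 98.64 W/m².
Top-of-atmosphere balance: σT_e⁴ = S(1−α)/4 = 22.49 W/m² → T_e = 141.1 K.
For an N-layer opaque stack, T_s⁴ = (N+1)T_e⁴, hence T_s = (5)^(1/4)×141.1 K = 211.0 K.

211 K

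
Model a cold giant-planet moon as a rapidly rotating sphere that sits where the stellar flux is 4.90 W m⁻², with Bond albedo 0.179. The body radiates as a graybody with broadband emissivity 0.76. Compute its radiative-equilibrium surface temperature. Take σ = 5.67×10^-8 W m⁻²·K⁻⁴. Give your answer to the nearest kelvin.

Averaging over the sphere, the absorbed flux is S(1−α)/4 = 1.006 W m⁻².
Equating to εσT⁴ with ε = 0.76: T = (1.006/0.76σ)^(1/4) = 69.51 K.

70 kelvin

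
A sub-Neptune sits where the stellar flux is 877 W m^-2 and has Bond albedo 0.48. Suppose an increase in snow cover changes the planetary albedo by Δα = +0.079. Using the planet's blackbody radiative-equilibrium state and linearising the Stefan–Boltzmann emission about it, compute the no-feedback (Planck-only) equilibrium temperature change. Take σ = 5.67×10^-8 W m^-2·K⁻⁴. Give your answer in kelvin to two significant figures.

Reference equilibrium: T_e = [S(1−α)/(4σ)]^(1/4) = 211.8 K.
ΔF = −(S/4)Δα = −(877.0/4)×(+0.079) = -17.32 W m^-2.
The Planck feedback parameter is 4σT_e³ = 2.154 W m^-2/K.
Hence the no-feedback warming is ΔF/(4σT_e³) = -8.04 K.

-8.0 K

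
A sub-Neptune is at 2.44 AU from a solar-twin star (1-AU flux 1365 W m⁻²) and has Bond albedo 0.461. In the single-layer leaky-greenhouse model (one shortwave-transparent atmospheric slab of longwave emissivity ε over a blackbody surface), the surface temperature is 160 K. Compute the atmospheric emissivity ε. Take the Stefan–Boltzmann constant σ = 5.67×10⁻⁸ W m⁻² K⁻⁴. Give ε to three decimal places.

0.337

Flux at the orbit: S = 1365/(2.44)² = 229.3 W m⁻².
First, T_e = [229.3·(1−0.461)/(4σ)]^(1/4) = 152.8 K.
T_s⁴ = T_e⁴·2/(2−ε) → ε = 2 − 2(T_e/T_s)⁴ = 2 − 2·(152.8/160)⁴ = 0.3372.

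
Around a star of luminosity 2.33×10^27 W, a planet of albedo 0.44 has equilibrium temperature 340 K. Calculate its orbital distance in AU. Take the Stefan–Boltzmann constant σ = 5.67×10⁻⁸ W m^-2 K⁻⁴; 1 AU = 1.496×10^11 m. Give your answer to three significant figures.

1.24 AU

Required flux: S = 4σT⁴/(1−α) = 5412 W m^-2.
Then d = [L/(4πS)]^(1/2) = 1.851×10^11 m, i.e. 1.237 AU.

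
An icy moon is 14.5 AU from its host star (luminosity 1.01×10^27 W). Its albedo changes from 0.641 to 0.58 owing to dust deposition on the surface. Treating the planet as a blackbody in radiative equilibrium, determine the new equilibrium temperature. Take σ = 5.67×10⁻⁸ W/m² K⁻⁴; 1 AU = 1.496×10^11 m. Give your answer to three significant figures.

75.0 K

Orbital distance: d = 14.5 AU = 2.169×10^12 m.
Spreading L over a sphere of radius d: S = 1.01×10^27/(4π·2.17×10^12²) = 17.08 W/m².
T₂ = [S(1−α₂)/(4σ)]^(1/4) = [17.08·0.42/(4σ)]^(1/4) = 74.99 K.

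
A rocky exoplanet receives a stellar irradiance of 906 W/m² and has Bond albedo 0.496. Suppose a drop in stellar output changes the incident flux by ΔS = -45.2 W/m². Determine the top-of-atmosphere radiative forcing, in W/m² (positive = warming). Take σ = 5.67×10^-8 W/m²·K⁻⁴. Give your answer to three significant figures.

-5.70 W/m²

Only a fraction (1−α) is absorbed and it's spread over 4πR², so ΔF = (1−α)ΔS/4 = -5.695 W/m².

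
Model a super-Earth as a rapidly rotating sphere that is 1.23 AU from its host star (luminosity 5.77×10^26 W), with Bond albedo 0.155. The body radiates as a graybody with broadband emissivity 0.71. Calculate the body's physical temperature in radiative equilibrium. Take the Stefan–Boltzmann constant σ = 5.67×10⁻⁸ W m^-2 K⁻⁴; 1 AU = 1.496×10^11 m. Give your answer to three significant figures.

d = 1.23 × 1.496×10^11 m = 1.840×10^11 m.
Flux at the orbit: S = L/(4πd²) = 5.77×10^26/(4π·(1.84×10^11)²) = 1356 W m^-2.
Absorbed flux (global mean): S(1−α)/4 = 1356·0.845/4 = 286.5 W m^-2.
Equating to εσT⁴ with ε = 0.71: T = (286.5/0.71σ)^(1/4) = 290.4 K.

290 K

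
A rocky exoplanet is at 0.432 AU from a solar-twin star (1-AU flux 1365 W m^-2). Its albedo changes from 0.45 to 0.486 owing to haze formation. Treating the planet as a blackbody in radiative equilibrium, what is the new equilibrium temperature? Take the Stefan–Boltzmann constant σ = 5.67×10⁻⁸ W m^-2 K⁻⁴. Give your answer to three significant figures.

Flux at the orbit: S = 1365/(0.432)² = 7314 W m^-2.
With the new albedo, S(1−α₂)/4 = 939.9 W m^-2, so T₂ = 358.8 K.

359 K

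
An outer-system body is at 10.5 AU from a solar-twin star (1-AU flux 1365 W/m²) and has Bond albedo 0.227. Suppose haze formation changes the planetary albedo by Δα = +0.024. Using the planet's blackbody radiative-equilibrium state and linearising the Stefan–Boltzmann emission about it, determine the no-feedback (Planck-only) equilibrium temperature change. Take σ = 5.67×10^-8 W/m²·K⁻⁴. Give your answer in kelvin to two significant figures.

-0.63 K

By the inverse-square law, S = 1365/10.5² = 12.38 W/m².
The baseline emission temperature is T_e = 80.60 K.
The change in absorbed flux is Δ[S(1−α)/4] = −SΔα/4 = -0.07429 W/m².
The Planck feedback parameter is 4σT_e³ = 0.1187 W/m²/K.
So ΔT₀ = -0.07429/0.1187 = -0.626 K.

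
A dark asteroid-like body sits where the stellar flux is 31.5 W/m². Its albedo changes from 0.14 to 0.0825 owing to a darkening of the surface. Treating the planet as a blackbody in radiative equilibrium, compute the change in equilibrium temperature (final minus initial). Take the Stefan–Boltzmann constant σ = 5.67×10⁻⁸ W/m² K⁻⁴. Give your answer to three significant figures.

1.71 K

Before: T₁ = [31.50·0.86/(4σ)]^(1/4) = 104.5 K.
Final:   T₂ = [S(1−0.0825)/(4σ)]^(1/4) = 106.2 K.
ΔT = T₂ − T₁ = 1.705 K.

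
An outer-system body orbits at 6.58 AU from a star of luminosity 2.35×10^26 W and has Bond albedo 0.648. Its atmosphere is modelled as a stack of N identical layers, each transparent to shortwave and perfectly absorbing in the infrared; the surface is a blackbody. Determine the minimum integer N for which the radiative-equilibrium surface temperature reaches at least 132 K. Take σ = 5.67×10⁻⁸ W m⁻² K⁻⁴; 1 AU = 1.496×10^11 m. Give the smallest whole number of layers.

Orbital distance: d = 6.58 AU = 9.844×10^11 m.
Spreading L over a sphere of radius d: S = 2.35×10^26/(4π·9.84×10^11²) = 19.30 W m⁻².
Top-of-atmosphere balance: σT_e⁴ = S(1−α)/4 = 1.698 W m⁻² → T_e = 73.98 K.
T_s = (N+1)^(1/4)·T_e ≥ 132 K requires N+1 ≥ (T_s/T_e)⁴ = (132/73.98)⁴ = 10.136.
So N ≥ 9.136; the smallest integer is N = 10.

10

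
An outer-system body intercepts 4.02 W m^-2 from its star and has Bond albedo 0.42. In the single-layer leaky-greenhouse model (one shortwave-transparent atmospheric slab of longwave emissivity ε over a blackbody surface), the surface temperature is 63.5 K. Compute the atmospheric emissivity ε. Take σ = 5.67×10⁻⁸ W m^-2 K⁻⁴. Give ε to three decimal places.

First, T_e = [4.020·(1−0.42)/(4σ)]^(1/4) = 56.62 K.
Inverting T_s⁴ = 2T_e⁴/(2−ε): (T_e/T_s)⁴ = 0.6323, so ε = 2(1 − 0.6323) = 0.7354.

0.735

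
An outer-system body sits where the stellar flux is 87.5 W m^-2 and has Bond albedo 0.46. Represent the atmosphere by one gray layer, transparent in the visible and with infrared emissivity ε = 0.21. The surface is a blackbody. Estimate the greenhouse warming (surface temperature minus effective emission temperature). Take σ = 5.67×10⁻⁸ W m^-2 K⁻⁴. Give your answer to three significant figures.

At the top of the atmosphere, σT_e⁴ = S(1−α)/4 = 11.81 W m^-2, giving T_e = 120.1 K.
For a single slab of emissivity ε, T_s⁴ = 2T_e⁴/(2−ε); thus T_s = 120.1·(1.117)^(1/4) = 123.5 K.
Greenhouse warming: T_s − T_e = 3.378 K.

3.38 K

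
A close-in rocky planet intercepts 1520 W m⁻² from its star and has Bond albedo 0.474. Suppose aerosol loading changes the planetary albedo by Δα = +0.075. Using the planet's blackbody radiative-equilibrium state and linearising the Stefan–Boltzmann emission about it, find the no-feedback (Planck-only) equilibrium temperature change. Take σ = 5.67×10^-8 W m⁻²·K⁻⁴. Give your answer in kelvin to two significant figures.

Unperturbed T_e = [1520·(1−0.474)/(4σ)]^¼ = 243.7 K.
TOA radiative forcing: ΔF = −S·Δα/4 = −1520·(+0.075)/4 = -28.50 W m⁻².
Linearising σT⁴ gives d(σT⁴)/dT = 4σT_e³ = 3.281 W m⁻² per K.
So ΔT₀ = -28.50/3.281 = -8.69 K.

-8.7 kelvin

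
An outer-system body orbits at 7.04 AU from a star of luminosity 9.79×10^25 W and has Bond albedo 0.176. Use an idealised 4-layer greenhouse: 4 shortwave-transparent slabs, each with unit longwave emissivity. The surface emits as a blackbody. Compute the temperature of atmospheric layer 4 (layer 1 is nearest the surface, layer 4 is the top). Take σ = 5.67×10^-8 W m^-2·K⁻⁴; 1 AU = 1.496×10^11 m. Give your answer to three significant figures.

d = 7.04 × 1.496×10^11 m = 1.053×10^12 m.
S = L/(4πd²) = 7.024 W m^-2.
Top-of-atmosphere balance: σT_e⁴ = S(1−α)/4 = 1.447 W m^-2 → T_e = 71.07 K.
In the N-layer model, layer k (counted from the surface) has T_k = (N+1−k)^(1/4)·T_e.
With k = 4: T_4 = (4+1−4)^¼·71.07 K = 71.07 K.

71.1 K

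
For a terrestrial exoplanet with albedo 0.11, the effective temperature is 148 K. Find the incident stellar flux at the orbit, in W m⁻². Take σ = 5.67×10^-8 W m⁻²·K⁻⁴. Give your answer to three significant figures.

122 W m⁻²

From S(1−α)/4 = σT⁴: S = 4σT⁴/(1−α).
The emitted flux is σT⁴ = 27.20 W m⁻².
So S = 4×27.20/(1−0.11) = 122.3 W m⁻².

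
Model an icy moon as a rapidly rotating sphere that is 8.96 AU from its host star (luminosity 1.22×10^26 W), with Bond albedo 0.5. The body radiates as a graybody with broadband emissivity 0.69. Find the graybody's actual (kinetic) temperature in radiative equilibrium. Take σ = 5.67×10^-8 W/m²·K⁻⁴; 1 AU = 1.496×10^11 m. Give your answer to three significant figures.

d = 8.96 × 1.496×10^11 m = 1.340×10^12 m.
Flux at the orbit: S = L/(4πd²) = 1.22×10^26/(4π·(1.34×10^12)²) = 5.403 W/m².
The planet absorbs (1−α)S over its disc πR² and re-emits over 4πR², so the mean absorbed flux is (1−0.5)·5.403/4 = 0.6754 W/m².
Equating to εσT⁴ with ε = 0.69: T = (0.6754/0.69σ)^(1/4) = 64.46 K.

64.5 kelvin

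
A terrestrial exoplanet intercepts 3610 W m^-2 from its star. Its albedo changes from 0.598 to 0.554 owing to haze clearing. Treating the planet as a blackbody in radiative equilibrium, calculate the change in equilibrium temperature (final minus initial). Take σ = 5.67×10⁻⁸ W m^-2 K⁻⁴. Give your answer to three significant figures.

7.44 K

Before: T₁ = [3610·0.402/(4σ)]^(1/4) = 282.8 K.
With α = 0.554, T₂ = 290.3 K.
Change: 290.3 − 282.8 = 7.440 K.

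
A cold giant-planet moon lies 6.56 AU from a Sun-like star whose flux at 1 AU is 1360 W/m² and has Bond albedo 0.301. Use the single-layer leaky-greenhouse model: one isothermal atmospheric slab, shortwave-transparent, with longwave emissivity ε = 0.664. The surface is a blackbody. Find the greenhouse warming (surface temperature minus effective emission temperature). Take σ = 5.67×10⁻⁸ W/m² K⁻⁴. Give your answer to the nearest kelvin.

Irradiance scales as 1/d², so S = 1360 W/m² × (1/6.56)² = 31.60 W/m².
At the top of the atmosphere, σT_e⁴ = S(1−α)/4 = 5.523 W/m², giving T_e = 99.34 K.
For a single slab of emissivity ε, T_s⁴ = 2T_e⁴/(2−ε); thus T_s = 99.34·(1.497)^(1/4) = 109.9 K.
The atmosphere warms the surface by 10.54 K.

11 K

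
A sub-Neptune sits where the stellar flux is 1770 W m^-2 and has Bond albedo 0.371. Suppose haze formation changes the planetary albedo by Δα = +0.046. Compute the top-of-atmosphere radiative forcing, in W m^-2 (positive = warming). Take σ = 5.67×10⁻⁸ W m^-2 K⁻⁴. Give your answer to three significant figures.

-20.4 W m^-2

The change in absorbed flux is Δ[S(1−α)/4] = −SΔα/4 = -20.36 W m^-2.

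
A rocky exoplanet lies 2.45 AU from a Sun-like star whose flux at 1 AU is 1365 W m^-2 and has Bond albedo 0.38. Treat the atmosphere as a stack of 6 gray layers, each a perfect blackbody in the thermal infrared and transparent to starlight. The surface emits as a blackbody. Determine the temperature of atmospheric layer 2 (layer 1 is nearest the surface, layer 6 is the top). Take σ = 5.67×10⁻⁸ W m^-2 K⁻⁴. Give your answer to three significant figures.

Flux at the orbit: S = 1365/(2.45)² = 227.4 W m^-2.
The effective emission temperature is T_e = [S(1−α)/(4σ)]^¼ = 157.9 K.
Each opaque layer satisfies 2T_j⁴ = T_{j−1}⁴ + T_{j+1}⁴, giving T_k⁴ = (N+1−k)T_e⁴.
T_2 = (5)^(1/4)·157.9 = 236.1 K.

236 kelvin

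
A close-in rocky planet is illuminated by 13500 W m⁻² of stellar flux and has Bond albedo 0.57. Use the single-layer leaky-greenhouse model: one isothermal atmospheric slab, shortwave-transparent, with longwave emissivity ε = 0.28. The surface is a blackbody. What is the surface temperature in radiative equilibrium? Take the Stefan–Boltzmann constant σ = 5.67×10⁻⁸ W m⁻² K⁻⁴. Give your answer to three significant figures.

At the top of the atmosphere, σT_e⁴ = S(1−α)/4 = 1451 W m⁻², giving T_e = 400.0 K.
The surface balance (absorbed SW + ε·downward IR = σT_s⁴) with T_a⁴ = T_s⁴/2 reduces to T_s = T_e·[2/(2−ε)]^¼ = 415.4 K.

415 kelvin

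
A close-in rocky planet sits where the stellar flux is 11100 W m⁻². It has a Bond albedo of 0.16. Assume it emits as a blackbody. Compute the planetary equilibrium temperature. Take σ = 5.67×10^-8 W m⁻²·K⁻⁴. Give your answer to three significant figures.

Absorbed flux (global mean): S(1−α)/4 = 11100·0.84/4 = 2331 W m⁻².
In equilibrium σT⁴ equals this, so T = 450.3 K.

450 K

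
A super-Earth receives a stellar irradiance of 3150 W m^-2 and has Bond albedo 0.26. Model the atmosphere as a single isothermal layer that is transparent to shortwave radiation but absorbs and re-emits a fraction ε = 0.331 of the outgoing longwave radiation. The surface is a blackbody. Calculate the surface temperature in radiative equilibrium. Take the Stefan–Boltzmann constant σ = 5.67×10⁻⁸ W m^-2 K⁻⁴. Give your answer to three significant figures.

333 K

The planet radiates to space at T_e = [S(1−α)/(4σ)]^(1/4) = 318.4 K.
Surface balance with a leaky layer gives σT_s⁴ = σT_e⁴·2/(2−ε), so T_s = T_e·[2/(2−0.331)]^(1/4) = 333.1 K.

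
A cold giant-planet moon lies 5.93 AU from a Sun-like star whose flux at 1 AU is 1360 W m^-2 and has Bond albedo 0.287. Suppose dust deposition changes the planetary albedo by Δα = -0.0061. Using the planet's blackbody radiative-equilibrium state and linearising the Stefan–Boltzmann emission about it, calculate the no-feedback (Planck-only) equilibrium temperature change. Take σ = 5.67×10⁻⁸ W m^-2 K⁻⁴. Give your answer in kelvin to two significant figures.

0.22 K

Irradiance scales as 1/d², so S = 1360 W m^-2 × (1/5.93)² = 38.67 W m^-2.
The baseline emission temperature is T_e = 105.0 K.
TOA radiative forcing: ΔF = −S·Δα/4 = −38.67·(-0.0061)/4 = 0.05898 W m^-2.
Linearising σT⁴ gives d(σT⁴)/dT = 4σT_e³ = 0.2626 W m^-2 per K.
So ΔT₀ = 0.05898/0.2626 = 0.225 K.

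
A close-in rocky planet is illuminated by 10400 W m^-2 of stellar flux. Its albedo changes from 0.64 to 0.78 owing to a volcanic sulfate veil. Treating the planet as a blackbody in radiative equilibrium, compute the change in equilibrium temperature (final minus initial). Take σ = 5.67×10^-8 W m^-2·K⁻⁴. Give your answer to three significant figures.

Before: T₁ = [10400·0.36/(4σ)]^(1/4) = 358.4 K.
Final:   T₂ = [S(1−0.78)/(4σ)]^(1/4) = 316.9 K.
Change: 316.9 − 358.4 = -41.52 K.

-41.5 K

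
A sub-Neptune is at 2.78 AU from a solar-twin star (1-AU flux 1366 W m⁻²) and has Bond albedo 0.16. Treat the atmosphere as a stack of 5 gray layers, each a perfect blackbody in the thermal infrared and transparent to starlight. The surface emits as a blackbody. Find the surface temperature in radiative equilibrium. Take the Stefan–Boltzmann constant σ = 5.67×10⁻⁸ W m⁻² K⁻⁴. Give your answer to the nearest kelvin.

Irradiance scales as 1/d², so S = 1366 W m⁻² × (1/2.78)² = 176.8 W m⁻².
The effective emission temperature is T_e = [S(1−α)/(4σ)]^¼ = 160.0 K.
Layer-by-layer balance gives σT_s⁴ = (N+1)σT_e⁴, so T_s = 6^¼·160.0 = 250.3 K.

250 K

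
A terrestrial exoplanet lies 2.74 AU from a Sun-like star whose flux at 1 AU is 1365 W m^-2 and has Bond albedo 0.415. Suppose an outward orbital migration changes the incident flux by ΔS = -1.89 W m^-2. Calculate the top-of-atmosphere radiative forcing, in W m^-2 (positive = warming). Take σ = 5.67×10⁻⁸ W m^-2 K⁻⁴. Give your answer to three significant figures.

Flux at the orbit: S = 1365/(2.74)² = 181.8 W m^-2.
Only a fraction (1−α) is absorbed and it's spread over 4πR², so ΔF = (1−α)ΔS/4 = -0.2764 W m^-2.

-0.276 W m^-2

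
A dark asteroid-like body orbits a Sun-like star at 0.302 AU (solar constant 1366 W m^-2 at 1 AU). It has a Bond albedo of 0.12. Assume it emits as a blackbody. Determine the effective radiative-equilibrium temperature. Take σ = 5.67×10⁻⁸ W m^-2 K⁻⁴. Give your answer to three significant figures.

By the inverse-square law, S = 1366/0.302² = 14980 W m^-2.
Absorbed flux (global mean): S(1−α)/4 = 14980·0.88/4 = 3295 W m^-2.
In equilibrium σT⁴ equals this, so T = 491.0 K.

491 kelvin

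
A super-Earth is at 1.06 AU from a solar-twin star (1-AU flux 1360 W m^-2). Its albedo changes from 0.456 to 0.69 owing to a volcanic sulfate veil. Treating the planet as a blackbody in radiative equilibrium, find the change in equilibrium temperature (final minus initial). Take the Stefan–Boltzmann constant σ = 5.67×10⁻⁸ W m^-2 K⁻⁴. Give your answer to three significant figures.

By the inverse-square law, S = 1360/1.06² = 1210 W m^-2.
Before: T₁ = [1210·0.544/(4σ)]^(1/4) = 232.1 K.
Final:   T₂ = [S(1−0.69)/(4σ)]^(1/4) = 201.7 K.
ΔT = T₂ − T₁ = -30.45 K.

-30.4 kelvin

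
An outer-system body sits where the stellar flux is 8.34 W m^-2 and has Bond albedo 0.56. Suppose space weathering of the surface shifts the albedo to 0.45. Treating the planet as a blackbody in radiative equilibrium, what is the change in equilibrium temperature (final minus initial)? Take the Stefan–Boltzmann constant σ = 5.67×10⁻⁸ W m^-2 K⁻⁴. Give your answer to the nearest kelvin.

Initial: T₁ = [S(1−0.56)/(4σ)]^(1/4) = 63.42 K.
Final:   T₂ = [S(1−0.45)/(4σ)]^(1/4) = 67.06 K.
ΔT = T₂ − T₁ = 3.639 K.

4 K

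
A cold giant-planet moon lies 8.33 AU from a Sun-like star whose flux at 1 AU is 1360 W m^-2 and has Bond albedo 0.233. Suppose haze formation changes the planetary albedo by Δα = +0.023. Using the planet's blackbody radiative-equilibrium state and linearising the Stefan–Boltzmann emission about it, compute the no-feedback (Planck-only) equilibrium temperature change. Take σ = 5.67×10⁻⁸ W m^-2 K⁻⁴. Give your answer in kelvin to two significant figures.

By the inverse-square law, S = 1360/8.33² = 19.60 W m^-2.
Reference equilibrium: T_e = [S(1−α)/(4σ)]^(1/4) = 90.23 K.
ΔF = −(S/4)Δα = −(19.60/4)×(+0.023) = -0.1127 W m^-2.
Planck response: λ_P = 4σT_e³ = 4·5.67×10⁻⁸·(90.23)³ = 0.1666 W m^-2/K.
So ΔT₀ = -0.1127/0.1666 = -0.676 K.

-0.68 kelvin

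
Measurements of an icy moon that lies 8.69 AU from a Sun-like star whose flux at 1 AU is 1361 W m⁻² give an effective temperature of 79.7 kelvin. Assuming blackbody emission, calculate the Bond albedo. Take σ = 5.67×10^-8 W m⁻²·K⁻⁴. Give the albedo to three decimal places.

0.492

Flux at the orbit: S = 1361/(8.69)² = 18.02 W m⁻².
Energy balance: S(1−α)/4 = σT⁴, so 1−α = 4σT⁴/S.
σT⁴ = 2.288 W m⁻², so 4σT⁴ = 9.151 W m⁻².
Hence α = 1 − 9.151/18.02 = 0.4922.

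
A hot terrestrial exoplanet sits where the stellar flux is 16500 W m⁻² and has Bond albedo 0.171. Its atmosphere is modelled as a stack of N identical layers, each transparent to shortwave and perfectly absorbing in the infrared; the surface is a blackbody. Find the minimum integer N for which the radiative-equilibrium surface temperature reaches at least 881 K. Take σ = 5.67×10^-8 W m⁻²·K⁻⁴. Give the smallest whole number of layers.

9

Top-of-atmosphere balance: σT_e⁴ = S(1−α)/4 = 3420 W m⁻² → T_e = 495.6 K.
Need (N+1)T_e⁴ ≥ T_s⁴, i.e. N+1 ≥ (881/495.6)⁴ = 9.989.
The minimum whole number is N = 9.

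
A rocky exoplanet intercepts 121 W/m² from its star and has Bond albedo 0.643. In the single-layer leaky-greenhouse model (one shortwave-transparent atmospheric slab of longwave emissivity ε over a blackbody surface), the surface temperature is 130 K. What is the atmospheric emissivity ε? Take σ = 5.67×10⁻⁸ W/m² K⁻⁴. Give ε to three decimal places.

0.666

Effective temperature: T_e = [S(1−α)/(4σ)]^(1/4) = 117.5 K.
Since (2−ε)/2 = (T_e/T_s)⁴ = 0.6669, ε = 0.6663.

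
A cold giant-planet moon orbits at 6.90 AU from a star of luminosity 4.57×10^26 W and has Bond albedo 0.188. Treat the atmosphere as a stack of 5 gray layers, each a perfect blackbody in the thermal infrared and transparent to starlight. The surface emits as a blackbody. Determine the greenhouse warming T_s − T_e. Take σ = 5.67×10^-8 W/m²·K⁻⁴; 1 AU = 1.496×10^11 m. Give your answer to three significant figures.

d = 6.90 × 1.496×10^11 m = 1.032×10^12 m.
S = L/(4πd²) = 34.13 W/m².
The effective emission temperature is T_e = [S(1−α)/(4σ)]^¼ = 105.1 K.
Surface: T_s = (6)^¼·T_e = 164.6 K.
So the greenhouse effect raises the surface by 164.6 − 105.1 = 59.41 K.

59.4 K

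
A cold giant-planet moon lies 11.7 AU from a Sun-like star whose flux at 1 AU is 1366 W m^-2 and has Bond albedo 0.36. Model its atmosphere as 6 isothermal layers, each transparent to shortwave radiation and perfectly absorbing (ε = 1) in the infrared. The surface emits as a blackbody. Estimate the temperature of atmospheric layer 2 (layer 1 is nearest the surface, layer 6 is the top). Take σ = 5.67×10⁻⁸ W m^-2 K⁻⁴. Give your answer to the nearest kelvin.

Irradiance scales as 1/d², so S = 1366 W m^-2 × (1/11.7)² = 9.979 W m^-2.
OLR = S(1−α)/4 = 1.597 W m^-2; the top layer radiates at T_e = 72.85 K.
The net upward flux σT_e⁴ is constant between every pair of levels, so T_k⁴ = (N+1−k)T_e⁴.
With k = 2: T_2 = (6+1−2)^¼·72.85 K = 108.9 K.

109 kelvin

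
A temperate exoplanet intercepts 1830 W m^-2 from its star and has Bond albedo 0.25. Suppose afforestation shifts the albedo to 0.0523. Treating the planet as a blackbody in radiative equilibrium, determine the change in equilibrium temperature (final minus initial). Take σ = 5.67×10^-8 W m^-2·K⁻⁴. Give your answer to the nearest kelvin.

Before: T₁ = [1830·0.75/(4σ)]^(1/4) = 278.9 K.
With α = 0.0523, T₂ = 295.7 K.
ΔT = T₂ − T₁ = 16.80 K.

17 kelvin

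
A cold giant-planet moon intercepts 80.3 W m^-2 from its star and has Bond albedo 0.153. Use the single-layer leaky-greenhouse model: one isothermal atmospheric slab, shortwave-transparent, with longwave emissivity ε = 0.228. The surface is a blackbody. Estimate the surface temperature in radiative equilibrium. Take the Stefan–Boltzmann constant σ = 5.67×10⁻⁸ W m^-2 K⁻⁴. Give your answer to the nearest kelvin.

The planet radiates to space at T_e = [S(1−α)/(4σ)]^(1/4) = 131.6 K.
The surface balance (absorbed SW + ε·downward IR = σT_s⁴) with T_a⁴ = T_s⁴/2 reduces to T_s = T_e·[2/(2−ε)]^¼ = 135.6 K.

136 K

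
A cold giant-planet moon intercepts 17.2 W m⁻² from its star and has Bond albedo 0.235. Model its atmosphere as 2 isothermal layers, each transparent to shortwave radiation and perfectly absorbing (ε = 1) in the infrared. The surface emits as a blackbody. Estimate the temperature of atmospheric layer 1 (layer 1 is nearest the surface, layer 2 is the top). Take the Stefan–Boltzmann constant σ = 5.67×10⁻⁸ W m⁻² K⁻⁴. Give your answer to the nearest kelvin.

104 kelvin

Top-of-atmosphere balance: σT_e⁴ = S(1−α)/4 = 3.289 W m⁻² → T_e = 87.27 K.
In the N-layer model, layer k (counted from the surface) has T_k = (N+1−k)^(1/4)·T_e.
T_1 = (2)^(1/4)·87.27 = 103.8 K.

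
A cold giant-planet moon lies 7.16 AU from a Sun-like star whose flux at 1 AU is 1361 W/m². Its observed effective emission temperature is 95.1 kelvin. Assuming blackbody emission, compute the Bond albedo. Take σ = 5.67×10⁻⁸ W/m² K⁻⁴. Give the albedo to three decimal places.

0.301

By the inverse-square law, S = 1361/7.16² = 26.55 W/m².
From σT⁴ = S(1−α)/4 we invert for α: 1−α = 4σT⁴/S.
4σT⁴ = 4·5.67×10⁻⁸·(95.1)⁴ = 18.55 W/m².
Hence α = 1 − 18.55/26.55 = 0.3012.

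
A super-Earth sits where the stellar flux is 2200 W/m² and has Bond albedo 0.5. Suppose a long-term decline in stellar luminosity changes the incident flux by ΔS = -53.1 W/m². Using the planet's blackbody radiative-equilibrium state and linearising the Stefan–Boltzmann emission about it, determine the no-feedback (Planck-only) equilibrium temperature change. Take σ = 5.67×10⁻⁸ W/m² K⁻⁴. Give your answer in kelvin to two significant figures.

-1.6 kelvin

Reference equilibrium: T_e = [S(1−α)/(4σ)]^(1/4) = 263.9 K.
ΔF = Δ[S(1−α)]/4 = (1−0.5)·-53.1/4 = -6.638 W/m².
Linearising σT⁴ gives d(σT⁴)/dT = 4σT_e³ = 4.168 W/m² per K.
Hence the no-feedback warming is ΔF/(4σT_e³) = -1.59 K.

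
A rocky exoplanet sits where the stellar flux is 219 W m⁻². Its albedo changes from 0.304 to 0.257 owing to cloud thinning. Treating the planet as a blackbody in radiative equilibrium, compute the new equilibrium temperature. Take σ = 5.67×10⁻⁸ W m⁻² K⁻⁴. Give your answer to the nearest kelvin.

With the new albedo, S(1−α₂)/4 = 40.68 W m⁻², so T₂ = 163.7 K.

164 kelvin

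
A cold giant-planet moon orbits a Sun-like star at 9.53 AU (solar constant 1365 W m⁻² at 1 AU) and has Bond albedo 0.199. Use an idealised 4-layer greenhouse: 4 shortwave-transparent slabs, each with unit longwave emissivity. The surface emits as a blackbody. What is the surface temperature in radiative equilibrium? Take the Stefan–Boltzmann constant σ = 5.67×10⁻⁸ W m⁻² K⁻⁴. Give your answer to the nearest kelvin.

By the inverse-square law, S = 1365/9.53² = 15.03 W m⁻².
OLR = S(1−α)/4 = 3.010 W m⁻²; the top layer radiates at T_e = 85.36 K.
Layer-by-layer balance gives σT_s⁴ = (N+1)σT_e⁴, so T_s = 5^¼·85.36 = 127.6 K.

128 K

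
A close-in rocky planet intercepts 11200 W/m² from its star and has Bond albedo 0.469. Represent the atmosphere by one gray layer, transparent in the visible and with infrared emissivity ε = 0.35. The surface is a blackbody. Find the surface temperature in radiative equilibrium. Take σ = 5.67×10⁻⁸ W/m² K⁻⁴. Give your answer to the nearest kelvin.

422 K

The planet radiates to space at T_e = [S(1−α)/(4σ)]^(1/4) = 402.4 K.
The surface balance (absorbed SW + ε·downward IR = σT_s⁴) with T_a⁴ = T_s⁴/2 reduces to T_s = T_e·[2/(2−ε)]^¼ = 422.2 K.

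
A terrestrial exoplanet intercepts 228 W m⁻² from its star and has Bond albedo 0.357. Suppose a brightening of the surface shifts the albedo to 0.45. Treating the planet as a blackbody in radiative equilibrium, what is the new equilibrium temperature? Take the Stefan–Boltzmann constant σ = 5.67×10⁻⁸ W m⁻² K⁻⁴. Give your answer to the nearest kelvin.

153 kelvin

T₂ = [S(1−α₂)/(4σ)]^(1/4) = [228.0·0.55/(4σ)]^(1/4) = 153.3 K.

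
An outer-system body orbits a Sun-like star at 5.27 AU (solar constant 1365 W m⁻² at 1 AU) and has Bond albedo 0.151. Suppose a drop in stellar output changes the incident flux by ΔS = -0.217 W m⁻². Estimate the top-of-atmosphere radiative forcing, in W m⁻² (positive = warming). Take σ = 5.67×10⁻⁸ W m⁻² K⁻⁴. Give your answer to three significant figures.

-0.0461 W m⁻²

Irradiance scales as 1/d², so S = 1365 W m⁻² × (1/5.27)² = 49.15 W m⁻².
Only a fraction (1−α) is absorbed and it's spread over 4πR², so ΔF = (1−α)ΔS/4 = -0.04606 W m⁻².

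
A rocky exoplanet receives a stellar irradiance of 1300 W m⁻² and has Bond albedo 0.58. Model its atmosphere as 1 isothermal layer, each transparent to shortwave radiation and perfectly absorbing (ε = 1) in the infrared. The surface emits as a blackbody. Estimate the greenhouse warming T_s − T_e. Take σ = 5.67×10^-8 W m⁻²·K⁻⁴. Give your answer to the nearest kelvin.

42 K

The effective emission temperature is T_e = [S(1−α)/(4σ)]^¼ = 221.5 K.
Surface: T_s = (2)^¼·T_e = 263.4 K.
So the greenhouse effect raises the surface by 263.4 − 221.5 = 41.91 K.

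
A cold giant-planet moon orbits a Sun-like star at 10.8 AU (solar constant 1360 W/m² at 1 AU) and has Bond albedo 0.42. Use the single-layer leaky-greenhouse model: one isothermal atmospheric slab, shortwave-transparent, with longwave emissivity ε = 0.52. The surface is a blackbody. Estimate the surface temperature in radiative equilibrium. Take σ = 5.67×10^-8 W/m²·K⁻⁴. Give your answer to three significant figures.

Irradiance scales as 1/d², so S = 1360 W/m² × (1/10.8)² = 11.66 W/m².
Effective emission temperature (TOA balance): σT_e⁴ = S(1−α)/4 = 1.691 W/m² → T_e = 73.90 K.
For a single slab of emissivity ε, T_s⁴ = 2T_e⁴/(2−ε); thus T_s = 73.90·(1.351)^(1/4) = 79.67 K.

79.7 K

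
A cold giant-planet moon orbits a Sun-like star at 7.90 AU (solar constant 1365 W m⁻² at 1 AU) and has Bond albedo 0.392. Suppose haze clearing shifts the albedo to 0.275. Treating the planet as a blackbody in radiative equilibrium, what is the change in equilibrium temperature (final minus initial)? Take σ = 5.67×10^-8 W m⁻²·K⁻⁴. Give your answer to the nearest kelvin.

4 K

Irradiance scales as 1/d², so S = 1365 W m⁻² × (1/7.90)² = 21.87 W m⁻².
Before: T₁ = [21.87·0.608/(4σ)]^(1/4) = 87.51 K.
Final:   T₂ = [S(1−0.275)/(4σ)]^(1/4) = 91.44 K.
Change: 91.44 − 87.51 = 3.936 K.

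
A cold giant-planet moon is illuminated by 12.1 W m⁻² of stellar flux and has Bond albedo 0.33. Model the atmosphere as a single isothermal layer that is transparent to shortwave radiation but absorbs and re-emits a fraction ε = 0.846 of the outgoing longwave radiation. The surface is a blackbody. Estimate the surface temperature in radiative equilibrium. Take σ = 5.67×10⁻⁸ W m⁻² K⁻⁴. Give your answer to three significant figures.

Effective emission temperature (TOA balance): σT_e⁴ = S(1−α)/4 = 2.027 W m⁻² → T_e = 77.32 K.
For a single slab of emissivity ε, T_s⁴ = 2T_e⁴/(2−ε); thus T_s = 77.32·(1.733)^(1/4) = 88.72 K.

88.7 K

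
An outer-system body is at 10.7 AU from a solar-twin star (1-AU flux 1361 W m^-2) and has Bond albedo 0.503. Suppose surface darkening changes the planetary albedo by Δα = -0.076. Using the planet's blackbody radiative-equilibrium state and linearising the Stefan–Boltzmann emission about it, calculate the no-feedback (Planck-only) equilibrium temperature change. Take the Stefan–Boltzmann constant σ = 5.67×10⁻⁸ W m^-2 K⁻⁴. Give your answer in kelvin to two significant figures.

By the inverse-square law, S = 1361/10.7² = 11.89 W m^-2.
Unperturbed T_e = [11.89·(1−0.503)/(4σ)]^¼ = 71.44 K.
The change in absorbed flux is Δ[S(1−α)/4] = −SΔα/4 = 0.2259 W m^-2.
The Planck feedback parameter is 4σT_e³ = 0.08270 W m^-2/K.
Hence the no-feedback warming is ΔF/(4σT_e³) = 2.73 K.

2.7 K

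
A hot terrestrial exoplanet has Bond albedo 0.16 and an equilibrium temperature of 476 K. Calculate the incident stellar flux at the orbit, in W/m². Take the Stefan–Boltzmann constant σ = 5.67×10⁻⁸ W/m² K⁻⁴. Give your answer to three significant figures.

13900 W/m²

Invert the energy balance for S: S = 4σT⁴/(1−α).
The emitted flux is σT⁴ = 2911 W/m².
So S = 4×2911/(1−0.16) = 13860 W/m².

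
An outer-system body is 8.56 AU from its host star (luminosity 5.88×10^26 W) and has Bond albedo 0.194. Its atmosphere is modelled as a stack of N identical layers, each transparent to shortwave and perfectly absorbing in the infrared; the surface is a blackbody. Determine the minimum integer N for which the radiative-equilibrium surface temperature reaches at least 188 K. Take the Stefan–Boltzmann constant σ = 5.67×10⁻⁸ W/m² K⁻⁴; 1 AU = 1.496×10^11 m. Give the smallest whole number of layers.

12

d = 8.56 × 1.496×10^11 m = 1.281×10^12 m.
Spreading L over a sphere of radius d: S = 5.88×10^26/(4π·1.28×10^12²) = 28.53 W/m².
The effective emission temperature is T_e = [S(1−α)/(4σ)]^¼ = 100.3 K.
Since T_s⁴ = (N+1)T_e⁴, we need N ≥ (T_s/T_e)⁴ − 1 = 11.319.
The minimum whole number is N = 12.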